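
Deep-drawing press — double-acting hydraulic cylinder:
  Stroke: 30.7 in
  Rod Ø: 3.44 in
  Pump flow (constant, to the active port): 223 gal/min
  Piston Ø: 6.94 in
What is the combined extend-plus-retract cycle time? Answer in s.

t ≈ 2.37 s

Cap-side area A_cap = π/4 × (6.94 in)² = 37.83 in^2
Rod-side annular area A_ann = π/4 × (6.94² − 3.44²) = 28.53 in^2
t_ext = A_cap·L/Q = 1.353 s
t_ret = A_ann·L/Q = 1.020 s
t_cycle = t_ext + t_ret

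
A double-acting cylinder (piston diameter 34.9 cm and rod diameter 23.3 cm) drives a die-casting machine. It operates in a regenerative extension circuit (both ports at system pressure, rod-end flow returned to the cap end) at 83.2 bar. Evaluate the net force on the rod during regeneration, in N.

F ≈ 3.55e5 N

With equal pressure on both faces, forces on the annular region cancel; the net push is pressure × rod cross-section.
Rod cross-section A_rod = π/4 × (23.3 cm)² = 426.4 cm^2
F = P × A_rod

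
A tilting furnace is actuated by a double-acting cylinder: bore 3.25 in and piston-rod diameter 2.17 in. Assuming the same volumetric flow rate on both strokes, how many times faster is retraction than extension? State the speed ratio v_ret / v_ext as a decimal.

Cap-side area A_cap = π/4 × (3.25 in)² = 8.296 in^2
Rod-side annular area A_ann = π/4 × (3.25² − 2.17²) = 4.597 in^2
For equal Q, v ∝ 1/A, so v_ret/v_ext = A_cap/A_ann.

v_ret/v_ext ≈ 1.80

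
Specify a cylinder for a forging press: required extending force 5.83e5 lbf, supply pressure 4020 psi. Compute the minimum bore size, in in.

Extension force acts on the full piston face: F = P × (π/4)D².
D = √(4F / (πP)) = √(4 × 5.83e5 lbf / (π × 4020 psi))

D ≈ 13.6 in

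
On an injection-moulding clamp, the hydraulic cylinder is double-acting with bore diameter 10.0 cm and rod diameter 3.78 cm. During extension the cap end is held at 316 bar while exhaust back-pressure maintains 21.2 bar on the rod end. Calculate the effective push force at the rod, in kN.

Cap-side area A_cap = π/4 × (10.0 cm)² = 78.54 cm^2
Rod-side annular area A_ann = π/4 × (10.0² − 3.78²) = 67.32 cm^2
Net thrust = P_cap·A_cap − P_rod·A_ann = 248.2 kN − 14.27 kN

F ≈ 234 kN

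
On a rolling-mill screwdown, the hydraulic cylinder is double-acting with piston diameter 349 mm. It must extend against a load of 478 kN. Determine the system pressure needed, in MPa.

P ≈ 5.00 MPa

Cap-side area A_cap = π/4 × (349 mm)² = 95660 mm^2
P = F / A = 478 kN / A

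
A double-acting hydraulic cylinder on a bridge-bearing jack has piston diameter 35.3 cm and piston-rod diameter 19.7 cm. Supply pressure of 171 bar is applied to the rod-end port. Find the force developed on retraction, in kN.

Rod-side annular area A_ann = π/4 × (35.3² − 19.7²) = 673.9 cm^2
On retraction the pressure acts on the annular area (bore minus rod).
F = P × A_ann

F ≈ 1150 kN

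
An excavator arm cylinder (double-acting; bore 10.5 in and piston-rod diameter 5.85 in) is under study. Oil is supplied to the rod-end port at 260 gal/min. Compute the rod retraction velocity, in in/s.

v ≈ 16.8 in/s

Rod-side annular area A_ann = π/4 × (10.5² − 5.85²) = 59.71 in^2
Flow into the rod-end port fills the annular volume.
v = Q / A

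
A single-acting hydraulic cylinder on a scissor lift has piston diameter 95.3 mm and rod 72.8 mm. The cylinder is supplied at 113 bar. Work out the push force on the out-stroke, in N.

Cap-side area A_cap = π/4 × (95.3 mm)² = 7133 mm^2
F = P × A_cap = 113 bar × A_cap

F ≈ 80600 N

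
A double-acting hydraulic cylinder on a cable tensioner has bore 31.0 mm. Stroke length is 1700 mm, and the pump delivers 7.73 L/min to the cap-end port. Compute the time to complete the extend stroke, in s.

t ≈ 9.96 s

Cap-side area A_cap = π/4 × (31.0 mm)² = 754.8 mm^2
Swept volume V = A × L; t = V / Q = A·L / Q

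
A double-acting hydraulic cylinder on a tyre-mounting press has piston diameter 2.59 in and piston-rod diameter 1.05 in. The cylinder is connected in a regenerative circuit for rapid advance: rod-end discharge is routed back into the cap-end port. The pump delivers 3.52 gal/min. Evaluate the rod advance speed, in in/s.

In regeneration the rod-end outflow joins the pump flow into the cap end, so the net volume the pump must supply per unit advance equals the rod cross-section area.
Rod cross-section A_rod = π/4 × (1.05 in)² = 0.8659 in^2
v = Q_pump / A_rod

v ≈ 15.7 in/s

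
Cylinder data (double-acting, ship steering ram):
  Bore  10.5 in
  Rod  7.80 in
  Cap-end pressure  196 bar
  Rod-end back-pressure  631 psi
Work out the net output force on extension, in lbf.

F ≈ 2.22e5 lbf

Cap-side area A_cap = π/4 × (10.5 in)² = 86.59 in^2
Rod-side annular area A_ann = π/4 × (10.5² − 7.80²) = 38.81 in^2
Net thrust = P_cap·A_cap − P_rod·A_ann = 2.462e5 lbf − 24490 lbf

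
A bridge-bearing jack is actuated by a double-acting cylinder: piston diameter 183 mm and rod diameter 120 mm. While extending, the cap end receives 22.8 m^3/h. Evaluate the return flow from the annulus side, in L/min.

Q_out ≈ 217 L/min

Cap-side area A_cap = π/4 × (183 mm)² = 26300 mm^2
Rod-side annular area A_ann = π/4 × (183² − 120²) = 14990 mm^2
Piston speed v = Q_in/A_cap; rod-end outflow Q_out = v × A_ann = Q_in × A_ann/A_cap.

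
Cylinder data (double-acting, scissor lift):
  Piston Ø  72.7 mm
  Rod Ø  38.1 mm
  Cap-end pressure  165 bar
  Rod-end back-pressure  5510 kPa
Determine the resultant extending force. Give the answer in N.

Cap-side area A_cap = π/4 × (72.7 mm)² = 4151 mm^2
Rod-side annular area A_ann = π/4 × (72.7² − 38.1²) = 3011 mm^2
Net thrust = P_cap·A_cap − P_rod·A_ann = 68490 N − 16590 N

F ≈ 51900 N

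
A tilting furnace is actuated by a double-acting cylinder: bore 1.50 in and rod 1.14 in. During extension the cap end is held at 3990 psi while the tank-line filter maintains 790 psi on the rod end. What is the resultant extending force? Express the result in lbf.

F ≈ 6460 lbf

Cap-side area A_cap = π/4 × (1.50 in)² = 1.767 in^2
Rod-side annular area A_ann = π/4 × (1.50² − 1.14²) = 0.7464 in^2
Net thrust = P_cap·A_cap − P_rod·A_ann = 7051 lbf − 589.7 lbf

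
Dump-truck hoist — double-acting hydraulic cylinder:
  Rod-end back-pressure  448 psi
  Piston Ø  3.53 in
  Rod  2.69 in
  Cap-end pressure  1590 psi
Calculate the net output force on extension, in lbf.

F ≈ 13700 lbf

Cap-side area A_cap = π/4 × (3.53 in)² = 9.787 in^2
Rod-side annular area A_ann = π/4 × (3.53² − 2.69²) = 4.104 in^2
Net thrust = P_cap·A_cap − P_rod·A_ann = 15560 lbf − 1838 lbf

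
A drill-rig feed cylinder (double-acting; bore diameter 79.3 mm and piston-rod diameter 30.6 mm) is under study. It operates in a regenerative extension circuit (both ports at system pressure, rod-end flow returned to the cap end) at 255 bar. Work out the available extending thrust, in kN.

F ≈ 18.8 kN

With equal pressure on both faces, forces on the annular region cancel; the net push is pressure × rod cross-section.
Rod cross-section A_rod = π/4 × (30.6 mm)² = 735.4 mm^2
F = P × A_rod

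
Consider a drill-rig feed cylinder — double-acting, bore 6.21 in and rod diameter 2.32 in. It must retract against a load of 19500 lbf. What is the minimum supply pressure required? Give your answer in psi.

Rod-side annular area A_ann = π/4 × (6.21² − 2.32²) = 26.06 in^2
Retraction: pressure acts on the annular area.
P = F / A = 19500 lbf / A

P ≈ 748 psi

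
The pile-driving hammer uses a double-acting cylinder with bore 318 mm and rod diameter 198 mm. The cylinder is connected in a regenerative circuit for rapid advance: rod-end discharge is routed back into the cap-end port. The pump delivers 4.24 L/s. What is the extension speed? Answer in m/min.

v ≈ 8.26 m/min

In regeneration the rod-end outflow joins the pump flow into the cap end, so the net volume the pump must supply per unit advance equals the rod cross-section area.
Rod cross-section A_rod = π/4 × (198 mm)² = 30790 mm^2
v = Q_pump / A_rod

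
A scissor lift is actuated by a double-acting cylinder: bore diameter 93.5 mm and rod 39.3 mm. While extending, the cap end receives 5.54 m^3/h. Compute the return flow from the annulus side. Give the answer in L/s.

Cap-side area A_cap = π/4 × (93.5 mm)² = 6866 mm^2
Rod-side annular area A_ann = π/4 × (93.5² − 39.3²) = 5653 mm^2
Piston speed v = Q_in/A_cap; rod-end outflow Q_out = v × A_ann = Q_in × A_ann/A_cap.

Q_out ≈ 1.27 L/s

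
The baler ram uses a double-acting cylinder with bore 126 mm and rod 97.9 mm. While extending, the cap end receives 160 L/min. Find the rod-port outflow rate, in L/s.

Q_out ≈ 1.06 L/s

Cap-side area A_cap = π/4 × (126 mm)² = 12470 mm^2
Rod-side annular area A_ann = π/4 × (126² − 97.9²) = 4941 mm^2
Piston speed v = Q_in/A_cap; rod-end outflow Q_out = v × A_ann = Q_in × A_ann/A_cap.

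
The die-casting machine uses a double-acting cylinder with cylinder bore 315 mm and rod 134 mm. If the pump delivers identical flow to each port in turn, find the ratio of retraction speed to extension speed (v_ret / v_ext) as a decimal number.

Cap-side area A_cap = π/4 × (315 mm)² = 77930 mm^2
Rod-side annular area A_ann = π/4 × (315² − 134²) = 63830 mm^2
For equal Q, v ∝ 1/A, so v_ret/v_ext = A_cap/A_ann.

v_ret/v_ext ≈ 1.22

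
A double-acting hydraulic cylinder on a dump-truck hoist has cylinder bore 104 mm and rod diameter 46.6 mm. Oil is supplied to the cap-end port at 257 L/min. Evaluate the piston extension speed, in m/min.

Cap-side area A_cap = π/4 × (104 mm)² = 8495 mm^2
v = Q / A

v ≈ 30.3 m/min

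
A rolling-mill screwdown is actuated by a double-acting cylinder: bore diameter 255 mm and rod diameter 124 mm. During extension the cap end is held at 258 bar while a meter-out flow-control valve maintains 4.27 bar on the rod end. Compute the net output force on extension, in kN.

Cap-side area A_cap = π/4 × (255 mm)² = 51070 mm^2
Rod-side annular area A_ann = π/4 × (255² − 124²) = 38990 mm^2
Net thrust = P_cap·A_cap − P_rod·A_ann = 1318 kN − 16.65 kN

F ≈ 1300 kN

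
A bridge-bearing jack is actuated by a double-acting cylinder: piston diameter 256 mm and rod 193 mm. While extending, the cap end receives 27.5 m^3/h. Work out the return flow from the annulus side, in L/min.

Q_out ≈ 198 L/min

Cap-side area A_cap = π/4 × (256 mm)² = 51470 mm^2
Rod-side annular area A_ann = π/4 × (256² − 193²) = 22220 mm^2
Piston speed v = Q_in/A_cap; rod-end outflow Q_out = v × A_ann = Q_in × A_ann/A_cap.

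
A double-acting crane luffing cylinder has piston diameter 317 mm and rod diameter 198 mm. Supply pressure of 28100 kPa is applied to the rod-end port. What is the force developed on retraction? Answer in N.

Rod-side annular area A_ann = π/4 × (317² − 198²) = 48130 mm^2
On retraction the pressure acts on the annular area (bore minus rod).
F = P × A_ann

F ≈ 1.35e6 N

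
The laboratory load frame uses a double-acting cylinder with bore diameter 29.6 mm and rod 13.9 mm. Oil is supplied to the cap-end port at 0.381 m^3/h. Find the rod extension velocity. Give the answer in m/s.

Cap-side area A_cap = π/4 × (29.6 mm)² = 688.1 mm^2
v = Q / A

v ≈ 0.154 m/s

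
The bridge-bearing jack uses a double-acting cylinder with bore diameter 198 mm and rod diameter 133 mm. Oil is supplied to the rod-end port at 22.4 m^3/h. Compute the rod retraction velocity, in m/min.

v ≈ 22.1 m/min

Rod-side annular area A_ann = π/4 × (198² − 133²) = 16900 mm^2
Flow into the rod-end port fills the annular volume.
v = Q / A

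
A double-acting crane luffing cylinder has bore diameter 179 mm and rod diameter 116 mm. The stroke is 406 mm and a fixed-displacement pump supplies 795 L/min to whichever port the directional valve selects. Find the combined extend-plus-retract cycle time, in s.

Cap-side area A_cap = π/4 × (179 mm)² = 25160 mm^2
Rod-side annular area A_ann = π/4 × (179² − 116²) = 14600 mm^2
t_ext = A_cap·L/Q = 0.7711 s
t_ret = A_ann·L/Q = 0.4473 s
t_cycle = t_ext + t_ret

t ≈ 1.22 s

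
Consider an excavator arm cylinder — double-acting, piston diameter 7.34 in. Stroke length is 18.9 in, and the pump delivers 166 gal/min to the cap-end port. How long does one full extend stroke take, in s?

Cap-side area A_cap = π/4 × (7.34 in)² = 42.31 in^2
Swept volume V = A × L; t = V / Q = A·L / Q

t ≈ 1.25 s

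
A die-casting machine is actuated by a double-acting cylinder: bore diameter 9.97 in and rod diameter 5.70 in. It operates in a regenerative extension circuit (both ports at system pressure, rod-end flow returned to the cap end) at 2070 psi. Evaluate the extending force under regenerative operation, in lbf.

With equal pressure on both faces, forces on the annular region cancel; the net push is pressure × rod cross-section.
Rod cross-section A_rod = π/4 × (5.70 in)² = 25.52 in^2
F = P × A_rod

F ≈ 52800 lbf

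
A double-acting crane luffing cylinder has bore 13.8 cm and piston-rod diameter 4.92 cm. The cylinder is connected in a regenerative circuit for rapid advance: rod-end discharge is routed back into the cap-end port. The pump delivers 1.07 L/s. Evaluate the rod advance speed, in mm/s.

In regeneration the rod-end outflow joins the pump flow into the cap end, so the net volume the pump must supply per unit advance equals the rod cross-section area.
Rod cross-section A_rod = π/4 × (4.92 cm)² = 19.01 cm^2
v = Q_pump / A_rod

v ≈ 563 mm/s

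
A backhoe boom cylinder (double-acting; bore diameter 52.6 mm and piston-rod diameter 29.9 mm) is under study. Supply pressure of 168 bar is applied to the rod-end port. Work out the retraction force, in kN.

F ≈ 24.7 kN

Rod-side annular area A_ann = π/4 × (52.6² − 29.9²) = 1471 mm^2
On retraction the pressure acts on the annular area (bore minus rod).
F = P × A_ann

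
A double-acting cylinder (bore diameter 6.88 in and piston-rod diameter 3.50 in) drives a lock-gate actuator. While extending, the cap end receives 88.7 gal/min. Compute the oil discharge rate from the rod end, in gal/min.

Q_out ≈ 65.7 gal/min

Cap-side area A_cap = π/4 × (6.88 in)² = 37.18 in^2
Rod-side annular area A_ann = π/4 × (6.88² − 3.50²) = 27.56 in^2
Piston speed v = Q_in/A_cap; rod-end outflow Q_out = v × A_ann = Q_in × A_ann/A_cap.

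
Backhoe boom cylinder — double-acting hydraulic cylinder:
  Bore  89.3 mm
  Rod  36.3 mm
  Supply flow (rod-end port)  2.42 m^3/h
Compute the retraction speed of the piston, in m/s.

Rod-side annular area A_ann = π/4 × (89.3² − 36.3²) = 5228 mm^2
Flow into the rod-end port fills the annular volume.
v = Q / A

v ≈ 0.129 m/s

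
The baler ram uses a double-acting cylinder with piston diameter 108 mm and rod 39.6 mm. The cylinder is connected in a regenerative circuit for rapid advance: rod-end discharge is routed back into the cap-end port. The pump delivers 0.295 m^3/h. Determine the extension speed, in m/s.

v ≈ 0.0665 m/s

In regeneration the rod-end outflow joins the pump flow into the cap end, so the net volume the pump must supply per unit advance equals the rod cross-section area.
Rod cross-section A_rod = π/4 × (39.6 mm)² = 1232 mm^2
v = Q_pump / A_rod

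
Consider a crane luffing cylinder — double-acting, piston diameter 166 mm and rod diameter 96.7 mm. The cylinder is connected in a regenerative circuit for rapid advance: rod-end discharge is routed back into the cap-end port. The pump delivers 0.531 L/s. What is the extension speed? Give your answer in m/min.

v ≈ 4.34 m/min

In regeneration the rod-end outflow joins the pump flow into the cap end, so the net volume the pump must supply per unit advance equals the rod cross-section area.
Rod cross-section A_rod = π/4 × (96.7 mm)² = 7344 mm^2
v = Q_pump / A_rod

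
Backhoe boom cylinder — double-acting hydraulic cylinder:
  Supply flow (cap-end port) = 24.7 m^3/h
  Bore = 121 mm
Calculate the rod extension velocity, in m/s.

Cap-side area A_cap = π/4 × (121 mm)² = 11500 mm^2
v = Q / A

v ≈ 0.597 m/s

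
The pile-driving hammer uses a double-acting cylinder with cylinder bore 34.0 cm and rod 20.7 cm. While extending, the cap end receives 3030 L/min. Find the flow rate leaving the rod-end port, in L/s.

Q_out ≈ 31.8 L/s

Cap-side area A_cap = π/4 × (34.0 cm)² = 907.9 cm^2
Rod-side annular area A_ann = π/4 × (34.0² − 20.7²) = 571.4 cm^2
Piston speed v = Q_in/A_cap; rod-end outflow Q_out = v × A_ann = Q_in × A_ann/A_cap.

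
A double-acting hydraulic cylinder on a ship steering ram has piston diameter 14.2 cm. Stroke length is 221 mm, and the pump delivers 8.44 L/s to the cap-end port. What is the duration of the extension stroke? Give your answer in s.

t ≈ 0.415 s

Cap-side area A_cap = π/4 × (14.2 cm)² = 158.4 cm^2
Swept volume V = A × L; t = V / Q = A·L / Q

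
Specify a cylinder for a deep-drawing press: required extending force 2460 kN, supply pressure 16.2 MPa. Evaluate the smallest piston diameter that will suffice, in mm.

D ≈ 440 mm

Extension force acts on the full piston face: F = P × (π/4)D².
D = √(4F / (πP)) = √(4 × 2460 kN / (π × 16.2 MPa))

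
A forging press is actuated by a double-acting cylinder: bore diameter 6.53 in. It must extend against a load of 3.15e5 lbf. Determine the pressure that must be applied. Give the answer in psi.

Cap-side area A_cap = π/4 × (6.53 in)² = 33.49 in^2
P = F / A = 3.15e5 lbf / A

P ≈ 9410 psi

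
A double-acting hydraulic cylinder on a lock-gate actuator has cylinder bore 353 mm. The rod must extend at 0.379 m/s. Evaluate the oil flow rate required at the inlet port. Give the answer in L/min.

Q ≈ 2230 L/min

Cap-side area A_cap = π/4 × (353 mm)² = 97870 mm^2
Q = A × v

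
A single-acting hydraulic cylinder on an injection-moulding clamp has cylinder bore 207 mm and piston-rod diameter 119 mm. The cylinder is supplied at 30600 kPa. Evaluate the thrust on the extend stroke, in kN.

F ≈ 1030 kN

Cap-side area A_cap = π/4 × (207 mm)² = 33650 mm^2
F = P × A_cap = 30600 kPa × A_cap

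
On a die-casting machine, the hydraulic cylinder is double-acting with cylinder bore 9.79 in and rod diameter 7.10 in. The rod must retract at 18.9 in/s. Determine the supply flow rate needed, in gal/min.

Rod-side annular area A_ann = π/4 × (9.79² − 7.10²) = 35.68 in^2
Q = A × v

Q ≈ 175 gal/min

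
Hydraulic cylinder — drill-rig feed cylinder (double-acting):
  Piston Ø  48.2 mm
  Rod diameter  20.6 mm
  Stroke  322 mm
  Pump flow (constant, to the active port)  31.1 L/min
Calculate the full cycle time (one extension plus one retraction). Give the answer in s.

t ≈ 2.06 s

Cap-side area A_cap = π/4 × (48.2 mm)² = 1825 mm^2
Rod-side annular area A_ann = π/4 × (48.2² − 20.6²) = 1491 mm^2
t_ext = A_cap·L/Q = 1.134 s
t_ret = A_ann·L/Q = 0.9265 s
t_cycle = t_ext + t_ret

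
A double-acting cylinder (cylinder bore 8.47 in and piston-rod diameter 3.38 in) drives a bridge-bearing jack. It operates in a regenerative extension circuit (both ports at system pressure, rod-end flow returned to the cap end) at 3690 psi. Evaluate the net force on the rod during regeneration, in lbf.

F ≈ 33100 lbf

With equal pressure on both faces, forces on the annular region cancel; the net push is pressure × rod cross-section.
Rod cross-section A_rod = π/4 × (3.38 in)² = 8.973 in^2
F = P × A_rod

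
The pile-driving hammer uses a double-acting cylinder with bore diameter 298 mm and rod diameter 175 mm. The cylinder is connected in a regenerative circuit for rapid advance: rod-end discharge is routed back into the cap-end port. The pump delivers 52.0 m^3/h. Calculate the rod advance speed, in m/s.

v ≈ 0.601 m/s

In regeneration the rod-end outflow joins the pump flow into the cap end, so the net volume the pump must supply per unit advance equals the rod cross-section area.
Rod cross-section A_rod = π/4 × (175 mm)² = 24050 mm^2
v = Q_pump / A_rod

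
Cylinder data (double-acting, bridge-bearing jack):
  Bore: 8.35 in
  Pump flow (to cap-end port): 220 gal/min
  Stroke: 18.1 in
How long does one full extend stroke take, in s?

Cap-side area A_cap = π/4 × (8.35 in)² = 54.76 in^2
Swept volume V = A × L; t = V / Q = A·L / Q

t ≈ 1.17 s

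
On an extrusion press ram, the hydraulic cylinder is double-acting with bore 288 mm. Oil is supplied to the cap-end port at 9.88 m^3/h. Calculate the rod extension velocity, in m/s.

Cap-side area A_cap = π/4 × (288 mm)² = 65140 mm^2
v = Q / A

v ≈ 0.0421 m/s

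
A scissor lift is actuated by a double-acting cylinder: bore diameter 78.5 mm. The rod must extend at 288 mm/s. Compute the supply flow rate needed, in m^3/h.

Q ≈ 5.02 m^3/h

Cap-side area A_cap = π/4 × (78.5 mm)² = 4840 mm^2
Q = A × v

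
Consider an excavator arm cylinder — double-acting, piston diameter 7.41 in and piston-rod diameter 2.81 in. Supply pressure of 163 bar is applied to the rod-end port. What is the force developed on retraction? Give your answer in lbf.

Rod-side annular area A_ann = π/4 × (7.41² − 2.81²) = 36.92 in^2
On retraction the pressure acts on the annular area (bore minus rod).
F = P × A_ann

F ≈ 87300 lbf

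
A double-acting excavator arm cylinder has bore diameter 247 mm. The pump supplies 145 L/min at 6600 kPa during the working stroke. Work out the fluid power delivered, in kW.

Hydraulic power = P × Q

W ≈ 15.9 kW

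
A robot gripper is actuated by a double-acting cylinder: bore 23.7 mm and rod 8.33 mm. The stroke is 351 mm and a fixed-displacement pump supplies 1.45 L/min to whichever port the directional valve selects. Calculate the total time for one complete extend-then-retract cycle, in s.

t ≈ 12.0 s

Cap-side area A_cap = π/4 × (23.7 mm)² = 441.2 mm^2
Rod-side annular area A_ann = π/4 × (23.7² − 8.33²) = 386.7 mm^2
t_ext = A_cap·L/Q = 6.407 s
t_ret = A_ann·L/Q = 5.616 s
t_cycle = t_ext + t_ret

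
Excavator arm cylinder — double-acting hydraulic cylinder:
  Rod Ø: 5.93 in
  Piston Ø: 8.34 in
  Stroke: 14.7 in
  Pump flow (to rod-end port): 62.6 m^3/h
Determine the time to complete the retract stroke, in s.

t ≈ 0.374 s

Rod-side annular area A_ann = π/4 × (8.34² − 5.93²) = 27.01 in^2
Swept volume V = A × L; t = V / Q = A·L / Q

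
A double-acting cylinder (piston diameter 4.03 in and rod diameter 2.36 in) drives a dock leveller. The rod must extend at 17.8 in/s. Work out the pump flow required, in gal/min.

Cap-side area A_cap = π/4 × (4.03 in)² = 12.76 in^2
Q = A × v

Q ≈ 59.0 gal/min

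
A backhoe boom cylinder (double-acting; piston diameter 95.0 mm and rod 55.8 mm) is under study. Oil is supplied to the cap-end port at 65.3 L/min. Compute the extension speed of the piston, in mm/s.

v ≈ 154 mm/s

Cap-side area A_cap = π/4 × (95.0 mm)² = 7088 mm^2
v = Q / A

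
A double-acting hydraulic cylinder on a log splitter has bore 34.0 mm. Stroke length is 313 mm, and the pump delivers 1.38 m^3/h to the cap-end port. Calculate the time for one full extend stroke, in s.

t ≈ 0.741 s

Cap-side area A_cap = π/4 × (34.0 mm)² = 907.9 mm^2
Swept volume V = A × L; t = V / Q = A·L / Q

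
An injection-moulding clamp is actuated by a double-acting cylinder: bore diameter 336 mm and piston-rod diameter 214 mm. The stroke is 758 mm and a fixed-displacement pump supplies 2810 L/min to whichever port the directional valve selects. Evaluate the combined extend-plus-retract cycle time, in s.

t ≈ 2.29 s

Cap-side area A_cap = π/4 × (336 mm)² = 88670 mm^2
Rod-side annular area A_ann = π/4 × (336² − 214²) = 52700 mm^2
t_ext = A_cap·L/Q = 1.435 s
t_ret = A_ann·L/Q = 0.8530 s
t_cycle = t_ext + t_ret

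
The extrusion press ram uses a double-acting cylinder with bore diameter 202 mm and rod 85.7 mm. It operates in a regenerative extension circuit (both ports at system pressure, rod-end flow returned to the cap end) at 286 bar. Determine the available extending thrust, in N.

With equal pressure on both faces, forces on the annular region cancel; the net push is pressure × rod cross-section.
Rod cross-section A_rod = π/4 × (85.7 mm)² = 5768 mm^2
F = P × A_rod

F ≈ 1.65e5 N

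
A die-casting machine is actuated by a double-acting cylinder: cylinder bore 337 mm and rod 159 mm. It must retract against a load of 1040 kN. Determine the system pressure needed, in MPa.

P ≈ 15.0 MPa

Rod-side annular area A_ann = π/4 × (337² − 159²) = 69340 mm^2
Retraction: pressure acts on the annular area.
P = F / A = 1040 kN / A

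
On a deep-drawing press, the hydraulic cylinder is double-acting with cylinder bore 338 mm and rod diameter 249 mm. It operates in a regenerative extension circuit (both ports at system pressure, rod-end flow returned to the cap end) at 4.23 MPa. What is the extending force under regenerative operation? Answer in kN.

With equal pressure on both faces, forces on the annular region cancel; the net push is pressure × rod cross-section.
Rod cross-section A_rod = π/4 × (249 mm)² = 48700 mm^2
F = P × A_rod

F ≈ 206 kN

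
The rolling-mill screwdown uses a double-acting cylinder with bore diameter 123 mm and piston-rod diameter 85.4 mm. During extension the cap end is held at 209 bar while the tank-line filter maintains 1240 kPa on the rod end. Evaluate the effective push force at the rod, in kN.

F ≈ 241 kN

Cap-side area A_cap = π/4 × (123 mm)² = 11880 mm^2
Rod-side annular area A_ann = π/4 × (123² − 85.4²) = 6154 mm^2
Net thrust = P_cap·A_cap − P_rod·A_ann = 248.3 kN − 7.631 kN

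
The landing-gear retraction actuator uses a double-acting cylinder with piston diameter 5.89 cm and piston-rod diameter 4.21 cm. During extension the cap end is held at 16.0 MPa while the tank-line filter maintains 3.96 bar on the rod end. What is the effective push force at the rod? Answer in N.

F ≈ 43100 N

Cap-side area A_cap = π/4 × (5.89 cm)² = 27.25 cm^2
Rod-side annular area A_ann = π/4 × (5.89² − 4.21²) = 13.33 cm^2
Net thrust = P_cap·A_cap − P_rod·A_ann = 43600 N − 527.7 N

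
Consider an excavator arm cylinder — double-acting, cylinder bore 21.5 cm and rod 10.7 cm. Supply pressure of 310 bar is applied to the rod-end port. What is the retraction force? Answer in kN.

F ≈ 847 kN

Rod-side annular area A_ann = π/4 × (21.5² − 10.7²) = 273.1 cm^2
On retraction the pressure acts on the annular area (bore minus rod).
F = P × A_ann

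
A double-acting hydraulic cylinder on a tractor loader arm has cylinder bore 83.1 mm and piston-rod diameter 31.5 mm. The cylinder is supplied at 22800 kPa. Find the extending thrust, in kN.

F ≈ 124 kN

Cap-side area A_cap = π/4 × (83.1 mm)² = 5424 mm^2
F = P × A_cap = 22800 kPa × A_cap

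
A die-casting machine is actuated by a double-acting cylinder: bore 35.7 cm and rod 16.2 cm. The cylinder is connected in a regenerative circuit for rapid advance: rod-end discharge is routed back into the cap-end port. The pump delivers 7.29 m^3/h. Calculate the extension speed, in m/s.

In regeneration the rod-end outflow joins the pump flow into the cap end, so the net volume the pump must supply per unit advance equals the rod cross-section area.
Rod cross-section A_rod = π/4 × (16.2 cm)² = 206.1 cm^2
v = Q_pump / A_rod

v ≈ 0.0982 m/s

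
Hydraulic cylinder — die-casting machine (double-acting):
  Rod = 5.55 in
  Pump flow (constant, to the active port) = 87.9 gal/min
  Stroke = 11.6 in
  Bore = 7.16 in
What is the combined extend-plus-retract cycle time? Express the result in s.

Cap-side area A_cap = π/4 × (7.16 in)² = 40.26 in^2
Rod-side annular area A_ann = π/4 × (7.16² − 5.55²) = 16.07 in^2
t_ext = A_cap·L/Q = 1.380 s
t_ret = A_ann·L/Q = 0.5509 s
t_cycle = t_ext + t_ret

t ≈ 1.93 s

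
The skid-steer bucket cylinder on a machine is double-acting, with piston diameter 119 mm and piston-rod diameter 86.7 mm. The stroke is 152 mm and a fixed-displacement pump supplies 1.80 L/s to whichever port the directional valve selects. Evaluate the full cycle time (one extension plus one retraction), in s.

t ≈ 1.38 s

Cap-side area A_cap = π/4 × (119 mm)² = 11120 mm^2
Rod-side annular area A_ann = π/4 × (119² − 86.7²) = 5218 mm^2
t_ext = A_cap·L/Q = 0.9392 s
t_ret = A_ann·L/Q = 0.4407 s
t_cycle = t_ext + t_ret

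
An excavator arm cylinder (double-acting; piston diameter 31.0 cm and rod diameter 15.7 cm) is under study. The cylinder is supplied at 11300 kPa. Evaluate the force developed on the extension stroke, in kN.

F ≈ 853 kN

Cap-side area A_cap = π/4 × (31.0 cm)² = 754.8 cm^2
F = P × A_cap = 11300 kPa × A_cap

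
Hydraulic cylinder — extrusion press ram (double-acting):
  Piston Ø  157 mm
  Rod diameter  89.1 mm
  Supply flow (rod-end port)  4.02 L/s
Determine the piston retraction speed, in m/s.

v ≈ 0.306 m/s

Rod-side annular area A_ann = π/4 × (157² − 89.1²) = 13120 mm^2
Flow into the rod-end port fills the annular volume.
v = Q / A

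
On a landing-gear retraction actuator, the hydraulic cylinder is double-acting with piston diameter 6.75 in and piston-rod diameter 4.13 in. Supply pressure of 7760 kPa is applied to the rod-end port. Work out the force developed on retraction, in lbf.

Rod-side annular area A_ann = π/4 × (6.75² − 4.13²) = 22.39 in^2
On retraction the pressure acts on the annular area (bore minus rod).
F = P × A_ann

F ≈ 25200 lbf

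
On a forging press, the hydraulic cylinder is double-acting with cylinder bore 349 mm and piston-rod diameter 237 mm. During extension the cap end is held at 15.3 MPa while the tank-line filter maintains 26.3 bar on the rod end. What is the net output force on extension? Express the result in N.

F ≈ 1.33e6 N

Cap-side area A_cap = π/4 × (349 mm)² = 95660 mm^2
Rod-side annular area A_ann = π/4 × (349² − 237²) = 51550 mm^2
Net thrust = P_cap·A_cap − P_rod·A_ann = 1.464e6 N − 1.356e5 N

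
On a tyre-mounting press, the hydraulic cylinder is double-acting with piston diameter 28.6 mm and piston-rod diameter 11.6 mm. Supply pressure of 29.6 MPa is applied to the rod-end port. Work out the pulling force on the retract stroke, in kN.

Rod-side annular area A_ann = π/4 × (28.6² − 11.6²) = 536.7 mm^2
On retraction the pressure acts on the annular area (bore minus rod).
F = P × A_ann

F ≈ 15.9 kN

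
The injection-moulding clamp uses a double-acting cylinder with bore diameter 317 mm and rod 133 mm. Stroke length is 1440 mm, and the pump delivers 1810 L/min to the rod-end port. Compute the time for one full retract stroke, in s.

t ≈ 3.10 s

Rod-side annular area A_ann = π/4 × (317² − 133²) = 65030 mm^2
Swept volume V = A × L; t = V / Q = A·L / Q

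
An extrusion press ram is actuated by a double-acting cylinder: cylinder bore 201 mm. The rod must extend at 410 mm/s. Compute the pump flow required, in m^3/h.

Q ≈ 46.8 m^3/h

Cap-side area A_cap = π/4 × (201 mm)² = 31730 mm^2
Q = A × v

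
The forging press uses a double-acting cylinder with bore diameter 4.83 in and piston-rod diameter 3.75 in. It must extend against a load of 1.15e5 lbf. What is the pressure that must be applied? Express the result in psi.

Cap-side area A_cap = π/4 × (4.83 in)² = 18.32 in^2
P = F / A = 1.15e5 lbf / A

P ≈ 6280 psi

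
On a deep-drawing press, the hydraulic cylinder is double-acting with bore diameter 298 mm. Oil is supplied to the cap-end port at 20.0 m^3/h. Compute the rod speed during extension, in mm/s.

v ≈ 79.7 mm/s

Cap-side area A_cap = π/4 × (298 mm)² = 69750 mm^2
v = Q / A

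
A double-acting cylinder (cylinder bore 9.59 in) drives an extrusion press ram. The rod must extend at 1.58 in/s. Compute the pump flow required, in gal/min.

Cap-side area A_cap = π/4 × (9.59 in)² = 72.23 in^2
Q = A × v

Q ≈ 29.6 gal/min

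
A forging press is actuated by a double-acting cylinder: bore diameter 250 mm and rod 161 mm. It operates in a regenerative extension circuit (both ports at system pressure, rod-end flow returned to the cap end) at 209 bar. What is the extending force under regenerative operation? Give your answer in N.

F ≈ 4.25e5 N

With equal pressure on both faces, forces on the annular region cancel; the net push is pressure × rod cross-section.
Rod cross-section A_rod = π/4 × (161 mm)² = 20360 mm^2
F = P × A_rod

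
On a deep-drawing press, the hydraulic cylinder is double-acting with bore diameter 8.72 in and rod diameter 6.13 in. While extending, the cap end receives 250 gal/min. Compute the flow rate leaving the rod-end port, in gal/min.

Cap-side area A_cap = π/4 × (8.72 in)² = 59.72 in^2
Rod-side annular area A_ann = π/4 × (8.72² − 6.13²) = 30.21 in^2
Piston speed v = Q_in/A_cap; rod-end outflow Q_out = v × A_ann = Q_in × A_ann/A_cap.

Q_out ≈ 126 gal/min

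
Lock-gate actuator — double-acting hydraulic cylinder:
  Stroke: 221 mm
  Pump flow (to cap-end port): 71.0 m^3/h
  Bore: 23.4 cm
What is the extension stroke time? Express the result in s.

Cap-side area A_cap = π/4 × (23.4 cm)² = 430.1 cm^2
Swept volume V = A × L; t = V / Q = A·L / Q

t ≈ 0.482 s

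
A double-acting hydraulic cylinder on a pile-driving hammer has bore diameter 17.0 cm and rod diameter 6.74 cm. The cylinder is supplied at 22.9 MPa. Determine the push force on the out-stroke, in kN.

F ≈ 520 kN

Cap-side area A_cap = π/4 × (17.0 cm)² = 227.0 cm^2
F = P × A_cap = 22.9 MPa × A_cap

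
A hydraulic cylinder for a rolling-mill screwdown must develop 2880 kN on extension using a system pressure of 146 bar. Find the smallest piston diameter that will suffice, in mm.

Extension force acts on the full piston face: F = P × (π/4)D².
D = √(4F / (πP)) = √(4 × 2880 kN / (π × 146 bar))

D ≈ 501 mm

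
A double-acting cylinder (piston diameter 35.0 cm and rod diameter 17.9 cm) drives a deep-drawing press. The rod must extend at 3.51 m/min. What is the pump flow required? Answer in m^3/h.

Q ≈ 20.3 m^3/h

Cap-side area A_cap = π/4 × (35.0 cm)² = 962.1 cm^2
Q = A × v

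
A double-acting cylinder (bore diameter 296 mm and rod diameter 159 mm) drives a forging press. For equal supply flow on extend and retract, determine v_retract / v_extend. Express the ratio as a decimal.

Cap-side area A_cap = π/4 × (296 mm)² = 68810 mm^2
Rod-side annular area A_ann = π/4 × (296² − 159²) = 48960 mm^2
For equal Q, v ∝ 1/A, so v_ret/v_ext = A_cap/A_ann.

v_ret/v_ext ≈ 1.41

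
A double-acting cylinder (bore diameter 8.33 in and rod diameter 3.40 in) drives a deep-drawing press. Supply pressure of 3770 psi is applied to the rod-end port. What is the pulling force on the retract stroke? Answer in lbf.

Rod-side annular area A_ann = π/4 × (8.33² − 3.40²) = 45.42 in^2
On retraction the pressure acts on the annular area (bore minus rod).
F = P × A_ann

F ≈ 1.71e5 lbf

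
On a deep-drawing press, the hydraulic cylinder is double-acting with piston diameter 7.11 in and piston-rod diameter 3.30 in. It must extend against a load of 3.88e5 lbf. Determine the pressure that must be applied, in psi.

Cap-side area A_cap = π/4 × (7.11 in)² = 39.70 in^2
P = F / A = 3.88e5 lbf / A

P ≈ 9770 psi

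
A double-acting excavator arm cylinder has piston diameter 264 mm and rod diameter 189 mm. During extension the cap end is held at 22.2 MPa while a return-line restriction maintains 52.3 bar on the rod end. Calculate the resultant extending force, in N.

F ≈ 1.08e6 N

Cap-side area A_cap = π/4 × (264 mm)² = 54740 mm^2
Rod-side annular area A_ann = π/4 × (264² − 189²) = 26680 mm^2
Net thrust = P_cap·A_cap − P_rod·A_ann = 1.215e6 N − 1.396e5 N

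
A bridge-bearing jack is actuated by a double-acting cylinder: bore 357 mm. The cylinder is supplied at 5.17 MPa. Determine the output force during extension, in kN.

Cap-side area A_cap = π/4 × (357 mm)² = 1.001e5 mm^2
F = P × A_cap = 5.17 MPa × A_cap

F ≈ 518 kN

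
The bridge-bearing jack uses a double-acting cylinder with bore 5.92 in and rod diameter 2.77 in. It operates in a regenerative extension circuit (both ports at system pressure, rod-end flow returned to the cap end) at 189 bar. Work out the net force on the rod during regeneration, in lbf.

F ≈ 16500 lbf

With equal pressure on both faces, forces on the annular region cancel; the net push is pressure × rod cross-section.
Rod cross-section A_rod = π/4 × (2.77 in)² = 6.026 in^2
F = P × A_rod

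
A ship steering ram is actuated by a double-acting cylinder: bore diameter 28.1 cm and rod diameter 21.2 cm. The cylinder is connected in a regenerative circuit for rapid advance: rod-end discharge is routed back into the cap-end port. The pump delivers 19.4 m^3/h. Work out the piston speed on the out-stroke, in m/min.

v ≈ 9.16 m/min

In regeneration the rod-end outflow joins the pump flow into the cap end, so the net volume the pump must supply per unit advance equals the rod cross-section area.
Rod cross-section A_rod = π/4 × (21.2 cm)² = 353.0 cm^2
v = Q_pump / A_rod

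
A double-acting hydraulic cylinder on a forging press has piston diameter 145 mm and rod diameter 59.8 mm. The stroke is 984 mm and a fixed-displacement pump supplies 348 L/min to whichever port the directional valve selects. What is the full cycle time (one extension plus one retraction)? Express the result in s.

Cap-side area A_cap = π/4 × (145 mm)² = 16510 mm^2
Rod-side annular area A_ann = π/4 × (145² − 59.8²) = 13700 mm^2
t_ext = A_cap·L/Q = 2.802 s
t_ret = A_ann·L/Q = 2.325 s
t_cycle = t_ext + t_ret

t ≈ 5.13 s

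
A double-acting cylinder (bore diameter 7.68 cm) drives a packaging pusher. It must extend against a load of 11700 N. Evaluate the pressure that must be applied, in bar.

Cap-side area A_cap = π/4 × (7.68 cm)² = 46.32 cm^2
P = F / A = 11700 N / A

P ≈ 25.3 bar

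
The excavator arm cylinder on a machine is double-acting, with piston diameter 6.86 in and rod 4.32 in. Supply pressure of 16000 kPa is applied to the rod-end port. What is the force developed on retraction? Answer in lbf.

F ≈ 51800 lbf

Rod-side annular area A_ann = π/4 × (6.86² − 4.32²) = 22.30 in^2
On retraction the pressure acts on the annular area (bore minus rod).
F = P × A_ann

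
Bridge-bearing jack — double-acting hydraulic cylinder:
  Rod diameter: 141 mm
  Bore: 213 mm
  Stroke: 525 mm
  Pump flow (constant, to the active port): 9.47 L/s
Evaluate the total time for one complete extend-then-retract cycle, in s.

t ≈ 3.09 s

Cap-side area A_cap = π/4 × (213 mm)² = 35630 mm^2
Rod-side annular area A_ann = π/4 × (213² − 141²) = 20020 mm^2
t_ext = A_cap·L/Q = 1.975 s
t_ret = A_ann·L/Q = 1.110 s
t_cycle = t_ext + t_ret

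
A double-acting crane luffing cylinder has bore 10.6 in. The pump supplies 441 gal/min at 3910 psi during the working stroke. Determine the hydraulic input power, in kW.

Hydraulic power = P × Q

W ≈ 750 kW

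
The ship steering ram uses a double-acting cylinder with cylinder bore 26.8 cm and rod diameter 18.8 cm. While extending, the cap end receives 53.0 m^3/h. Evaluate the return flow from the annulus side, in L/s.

Q_out ≈ 7.48 L/s

Cap-side area A_cap = π/4 × (26.8 cm)² = 564.1 cm^2
Rod-side annular area A_ann = π/4 × (26.8² − 18.8²) = 286.5 cm^2
Piston speed v = Q_in/A_cap; rod-end outflow Q_out = v × A_ann = Q_in × A_ann/A_cap.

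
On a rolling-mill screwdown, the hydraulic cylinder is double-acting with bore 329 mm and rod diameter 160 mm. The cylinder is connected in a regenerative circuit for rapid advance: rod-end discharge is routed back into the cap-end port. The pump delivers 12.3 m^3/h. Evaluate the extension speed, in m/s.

In regeneration the rod-end outflow joins the pump flow into the cap end, so the net volume the pump must supply per unit advance equals the rod cross-section area.
Rod cross-section A_rod = π/4 × (160 mm)² = 20110 mm^2
v = Q_pump / A_rod

v ≈ 0.170 m/s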